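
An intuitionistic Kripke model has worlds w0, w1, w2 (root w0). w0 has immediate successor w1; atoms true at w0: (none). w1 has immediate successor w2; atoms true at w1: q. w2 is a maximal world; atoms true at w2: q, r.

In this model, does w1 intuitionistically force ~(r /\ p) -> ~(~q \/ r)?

w1 ||-/- ~(r /\ p) -> ~(~q \/ r): already at w1 itself, w1 ||- ~(r /\ p) but w1 ||-/- ~(~q \/ r).
w1 ||-/- ~(~q \/ r) since w2 is accessible from w1 and w2 ||- ~q \/ r.
w2 ||- ~q \/ r via the disjunct r.

No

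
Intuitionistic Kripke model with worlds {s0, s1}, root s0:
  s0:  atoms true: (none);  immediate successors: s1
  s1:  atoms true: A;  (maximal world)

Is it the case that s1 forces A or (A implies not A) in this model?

Yes

s1 forces A or (A implies not A) via the disjunct A.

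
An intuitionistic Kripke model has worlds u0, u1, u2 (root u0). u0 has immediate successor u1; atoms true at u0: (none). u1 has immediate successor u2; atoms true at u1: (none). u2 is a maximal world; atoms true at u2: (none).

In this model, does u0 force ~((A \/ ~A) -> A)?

u0 ||- ~((A \/ ~A) -> A): no world accessible from u0 forces (A \/ ~A) -> A.

Yes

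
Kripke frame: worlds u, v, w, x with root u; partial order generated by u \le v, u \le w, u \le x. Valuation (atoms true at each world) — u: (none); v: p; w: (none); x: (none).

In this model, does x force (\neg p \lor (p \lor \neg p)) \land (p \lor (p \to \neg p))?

x \Vdash (\neg p \lor (p \lor \neg p)) \land (p \lor (p \to \neg p)) since x forces both conjuncts.

Yes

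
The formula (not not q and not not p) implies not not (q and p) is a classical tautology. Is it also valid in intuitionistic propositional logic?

Yes

This is the distribution of double negation over conjunction, which is intuitionistically derivable.
Assume not not q, not not p, and not (q and p). From q we'd get not p (since q and p is refuted), contradicting not not p; so not q, contradicting not not q.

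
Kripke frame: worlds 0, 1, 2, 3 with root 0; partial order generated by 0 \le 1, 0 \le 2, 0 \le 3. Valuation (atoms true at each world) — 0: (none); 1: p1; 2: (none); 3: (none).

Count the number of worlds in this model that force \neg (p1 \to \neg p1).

0: does not force it — 0 \nVdash \neg (p1 \to \neg p1) since 2 is accessible from 0 and 2 \Vdash p1 \to \neg p1.
1: forces it.
2: does not force it — 2 \nVdash \neg (p1 \to \neg p1) since 2 is accessible from 2 and 2 \Vdash p1 \to \neg p1.
3: does not force it.
Worlds forcing the formula: {1}.

1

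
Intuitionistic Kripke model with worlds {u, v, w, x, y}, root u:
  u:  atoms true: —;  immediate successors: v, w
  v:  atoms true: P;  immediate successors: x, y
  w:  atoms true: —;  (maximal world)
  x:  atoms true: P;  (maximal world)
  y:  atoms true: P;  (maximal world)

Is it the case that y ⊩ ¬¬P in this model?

y ⊩ ¬¬P: no world accessible from y forces ¬P.

Yes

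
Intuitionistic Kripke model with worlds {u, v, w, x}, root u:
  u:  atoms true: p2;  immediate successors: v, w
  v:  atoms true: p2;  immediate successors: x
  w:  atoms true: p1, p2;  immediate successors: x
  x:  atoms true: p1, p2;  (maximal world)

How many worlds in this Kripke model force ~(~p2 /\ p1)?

4

u: forces it.
v: forces it.
w: forces it.
x: forces it.
Worlds forcing the formula: {u, v, w, x}.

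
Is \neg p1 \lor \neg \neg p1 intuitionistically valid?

No

This is the weak law of excluded middle, which is not intuitionistically valid.
A Kripke countermodel: worlds u0, u1, u2; order generated by u0 \le u1, u0 \le u2; atoms true at each world — u0:{}; u1:{p1}; u2:{}.
u0 \nVdash \neg p1 \lor \neg \neg p1: neither disjunct is forced at u0.
u0 \nVdash \neg p1 since u1 is accessible from u0 and u1 \Vdash p1.
So the root u0 does not force the formula.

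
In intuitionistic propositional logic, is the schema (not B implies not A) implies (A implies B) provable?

No

This is the converse of contraposition, which is not intuitionistically valid.
A Kripke countermodel: worlds a, b; order generated by a <= b; atoms true at each world — a:{A}; b:{A,B}.
a does not force (not B implies not A) implies (A implies B): already at a itself, a forces not B implies not A but a does not force A implies B.
a does not force A implies B: already at a itself, a forces A but a does not force B.
a lacks atom B, so a does not force B.
So the root a does not force the formula.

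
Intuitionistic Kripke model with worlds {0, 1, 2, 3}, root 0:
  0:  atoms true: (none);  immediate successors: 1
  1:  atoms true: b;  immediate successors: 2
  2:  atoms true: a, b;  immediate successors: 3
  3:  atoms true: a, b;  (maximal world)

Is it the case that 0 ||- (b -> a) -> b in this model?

0 ||- (b -> a) -> b: every world accessible from 0 that forces b -> a (namely 2, 3) also forces b.

Yes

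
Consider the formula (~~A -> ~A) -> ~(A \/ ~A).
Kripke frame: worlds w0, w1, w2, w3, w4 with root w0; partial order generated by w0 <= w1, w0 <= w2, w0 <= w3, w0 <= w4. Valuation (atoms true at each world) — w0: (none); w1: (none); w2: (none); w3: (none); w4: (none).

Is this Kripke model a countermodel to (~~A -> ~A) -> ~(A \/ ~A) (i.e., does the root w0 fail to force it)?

w0 ||-/- (~~A -> ~A) -> ~(A \/ ~A): already at w0 itself, w0 ||- ~~A -> ~A but w0 ||-/- ~(A \/ ~A).
w0 ||-/- ~(A \/ ~A) since w0 is accessible from w0 and w0 ||- A \/ ~A.
w0 ||- A \/ ~A via the disjunct ~A.
So the root w0 does not force (~~A -> ~A) -> ~(A \/ ~A); the model is a countermodel.

Yes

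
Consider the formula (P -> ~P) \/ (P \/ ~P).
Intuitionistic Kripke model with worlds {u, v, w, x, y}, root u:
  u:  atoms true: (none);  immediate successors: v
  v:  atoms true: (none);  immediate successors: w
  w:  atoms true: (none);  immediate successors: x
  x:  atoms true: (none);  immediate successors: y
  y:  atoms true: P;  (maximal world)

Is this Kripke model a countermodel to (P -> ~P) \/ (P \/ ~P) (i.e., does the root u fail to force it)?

u ||-/- (P -> ~P) \/ (P \/ ~P): neither disjunct is forced at u.
u ||-/- P -> ~P: at the accessible world y, y ||- P but y ||-/- ~P.
y ||-/- ~P since y is accessible from y and y ||- P.
So the root u does not force (P -> ~P) \/ (P \/ ~P); the model is a countermodel.

Yes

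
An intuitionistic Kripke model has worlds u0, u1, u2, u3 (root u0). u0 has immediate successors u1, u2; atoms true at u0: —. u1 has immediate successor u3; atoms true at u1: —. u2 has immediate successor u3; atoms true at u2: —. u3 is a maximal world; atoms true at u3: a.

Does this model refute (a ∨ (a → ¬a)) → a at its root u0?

No

u0 ⊩ (a ∨ (a → ¬a)) → a: every world accessible from u0 that forces a ∨ (a → ¬a) (namely u3) also forces a.
So the root u0 forces (a ∨ (a → ¬a)) → a; the model is not a countermodel.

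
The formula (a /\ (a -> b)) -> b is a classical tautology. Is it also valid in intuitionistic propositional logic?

This is modus ponens in implicational form, which is intuitionistically derivable.
If a world forces a and a -> b, then applying the implication at that world (which is accessible from itself) gives b.

Yes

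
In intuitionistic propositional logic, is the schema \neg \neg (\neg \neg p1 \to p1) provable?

This is the double negation of double-negation elimination, which is intuitionistically derivable.
By Glivenko's theorem the double negation of any classical propositional tautology is intuitionistically provable; \neg \neg p1 \to p1 is classically a tautology.

Yes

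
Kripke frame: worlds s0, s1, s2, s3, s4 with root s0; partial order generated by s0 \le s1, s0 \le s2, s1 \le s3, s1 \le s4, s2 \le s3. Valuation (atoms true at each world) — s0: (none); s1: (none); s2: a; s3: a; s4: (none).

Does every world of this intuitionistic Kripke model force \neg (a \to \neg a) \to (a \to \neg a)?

Not every world: s0 \nVdash \neg (a \to \neg a) \to (a \to \neg a).
s0 \nVdash \neg (a \to \neg a) \to (a \to \neg a): at the accessible world s2, s2 \Vdash \neg (a \to \neg a) but s2 \nVdash a \to \neg a.
s2 \nVdash a \to \neg a: already at s2 itself, s2 \Vdash a but s2 \nVdash \neg a.
s2 \nVdash \neg a since s2 is accessible from s2 and s2 \Vdash a.

No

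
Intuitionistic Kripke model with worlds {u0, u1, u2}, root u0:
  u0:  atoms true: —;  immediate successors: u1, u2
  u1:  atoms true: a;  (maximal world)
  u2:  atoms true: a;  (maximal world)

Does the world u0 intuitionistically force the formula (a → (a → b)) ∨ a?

No

u0 ⊮ (a → (a → b)) ∨ a: neither disjunct is forced at u0.
u0 ⊮ a → (a → b): at the accessible world u1, u1 ⊩ a but u1 ⊮ a → b.
u1 ⊮ a → b: already at u1 itself, u1 ⊩ a but u1 ⊮ b.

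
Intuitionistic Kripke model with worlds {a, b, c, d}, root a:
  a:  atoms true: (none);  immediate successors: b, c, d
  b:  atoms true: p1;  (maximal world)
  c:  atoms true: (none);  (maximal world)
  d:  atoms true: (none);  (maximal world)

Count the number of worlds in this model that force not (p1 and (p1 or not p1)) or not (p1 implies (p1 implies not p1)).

a: does not force it — a does not force not (p1 and (p1 or not p1)) or not (p1 implies (p1 implies not p1)): neither disjunct is forced at a.
b: forces it.
c: forces it.
d: forces it.
Worlds forcing the formula: {b, c, d}.

3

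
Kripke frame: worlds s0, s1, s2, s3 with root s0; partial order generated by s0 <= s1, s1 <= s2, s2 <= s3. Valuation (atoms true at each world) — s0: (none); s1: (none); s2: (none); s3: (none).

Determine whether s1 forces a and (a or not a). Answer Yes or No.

s1 does not force a and (a or not a) since s1 fails a.

No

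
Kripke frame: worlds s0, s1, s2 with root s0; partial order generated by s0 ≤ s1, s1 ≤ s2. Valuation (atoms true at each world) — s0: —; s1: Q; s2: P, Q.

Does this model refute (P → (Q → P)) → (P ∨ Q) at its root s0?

s0 ⊮ (P → (Q → P)) → (P ∨ Q): already at s0 itself, s0 ⊩ P → (Q → P) but s0 ⊮ P ∨ Q.
s0 ⊮ P ∨ Q: neither disjunct is forced at s0.
s0 lacks atom P, so s0 ⊮ P.
So the root s0 does not force (P → (Q → P)) → (P ∨ Q); the model is a countermodel.

Yes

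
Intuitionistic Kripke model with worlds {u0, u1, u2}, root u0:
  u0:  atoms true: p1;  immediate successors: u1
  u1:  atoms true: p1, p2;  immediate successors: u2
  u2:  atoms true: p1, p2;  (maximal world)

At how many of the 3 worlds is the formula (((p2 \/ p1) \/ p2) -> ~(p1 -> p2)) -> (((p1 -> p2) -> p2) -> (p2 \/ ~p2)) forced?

u0: forces it.
u1: forces it.
u2: forces it.
Worlds forcing the formula: {u0, u1, u2}.

3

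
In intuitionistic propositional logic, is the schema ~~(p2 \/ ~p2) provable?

Yes

This is the double negation of excluded middle, which is intuitionistically derivable.
Assuming ~(p2 \/ ~p2): from p2 we'd get p2 \/ ~p2, so ~p2; but then p2 \/ ~p2 again — contradiction. Hence ~~(p2 \/ ~p2).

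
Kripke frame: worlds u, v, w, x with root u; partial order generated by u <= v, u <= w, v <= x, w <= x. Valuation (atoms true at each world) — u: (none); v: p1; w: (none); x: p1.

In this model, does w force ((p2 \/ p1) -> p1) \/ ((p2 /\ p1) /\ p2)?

w ||- ((p2 \/ p1) -> p1) \/ ((p2 /\ p1) /\ p2) via the disjunct (p2 \/ p1) -> p1.

Yes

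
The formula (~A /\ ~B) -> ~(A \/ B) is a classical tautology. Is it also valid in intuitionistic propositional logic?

This is a constructively valid De Morgan direction (conjunction of negations to negated disjunction), which is intuitionistically derivable.
If both ~A and ~B hold at a world, no accessible world forces A or forces B, so none forces A \/ B.

Yes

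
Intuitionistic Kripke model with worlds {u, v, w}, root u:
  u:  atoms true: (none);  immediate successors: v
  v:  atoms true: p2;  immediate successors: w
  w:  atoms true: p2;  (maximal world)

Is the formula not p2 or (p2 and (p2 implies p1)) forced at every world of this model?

No

Not every world: u does not force not p2 or (p2 and (p2 implies p1)).
u does not force not p2 or (p2 and (p2 implies p1)): neither disjunct is forced at u.
u does not force not p2 since v is accessible from u and v forces p2.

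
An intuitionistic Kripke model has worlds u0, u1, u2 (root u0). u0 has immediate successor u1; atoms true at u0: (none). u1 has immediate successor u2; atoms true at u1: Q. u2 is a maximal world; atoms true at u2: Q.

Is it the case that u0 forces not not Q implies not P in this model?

Yes

u0 forces not not Q implies not P: every world accessible from u0 that forces not not Q (namely u0, u1, u2) also forces not P.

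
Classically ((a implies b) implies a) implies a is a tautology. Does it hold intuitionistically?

This is Peirce's law, which is not intuitionistically valid.
A Kripke countermodel: worlds s0, s1; order generated by s0 <= s1; atoms true at each world — s0:{}; s1:{a}.
s0 does not force ((a implies b) implies a) implies a: already at s0 itself, s0 forces (a implies b) implies a but s0 does not force a.
s0 lacks atom a, so s0 does not force a.
So the root s0 does not force the formula.

No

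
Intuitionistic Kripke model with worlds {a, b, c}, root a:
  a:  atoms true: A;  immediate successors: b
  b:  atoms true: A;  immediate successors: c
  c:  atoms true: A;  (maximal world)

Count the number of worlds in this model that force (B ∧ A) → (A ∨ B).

3

a: forces it.
b: forces it.
c: forces it.
Worlds forcing the formula: {a, b, c}.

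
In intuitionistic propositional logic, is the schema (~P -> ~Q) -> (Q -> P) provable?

No

This is the converse of contraposition, which is not intuitionistically valid.
A Kripke countermodel: worlds u, v; order generated by u <= v; atoms true at each world — u:{Q}; v:{P,Q}.
u ||-/- (~P -> ~Q) -> (Q -> P): already at u itself, u ||- ~P -> ~Q but u ||-/- Q -> P.
u ||-/- Q -> P: already at u itself, u ||- Q but u ||-/- P.
u lacks atom P, so u ||-/- P.
So the root u does not force the formula.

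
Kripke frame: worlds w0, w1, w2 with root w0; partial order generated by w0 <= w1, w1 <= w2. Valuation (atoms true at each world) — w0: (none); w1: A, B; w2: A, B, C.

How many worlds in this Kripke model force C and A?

1

w0: does not force it — w0 does not force C and A since w0 fails C.
w1: does not force it — w1 does not force C and A since w1 fails C.
w2: forces it.
Worlds forcing the formula: {w2}.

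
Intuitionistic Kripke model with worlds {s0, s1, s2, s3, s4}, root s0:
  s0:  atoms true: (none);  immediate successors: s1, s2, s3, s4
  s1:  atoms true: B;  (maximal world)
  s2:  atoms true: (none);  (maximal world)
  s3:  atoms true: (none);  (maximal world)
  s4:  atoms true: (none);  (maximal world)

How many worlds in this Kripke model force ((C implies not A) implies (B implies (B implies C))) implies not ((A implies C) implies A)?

s0: forces it.
s1: forces it.
s2: forces it.
s3: forces it.
s4: forces it.
Worlds forcing the formula: {s0, s1, s2, s3, s4}.

5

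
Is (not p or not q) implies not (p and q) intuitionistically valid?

Yes

This is a constructively valid De Morgan direction (disjunction of negations to negated conjunction), which is intuitionistically derivable.
If not p holds at a world then no accessible world forces p, hence none forces p and q; likewise for not q.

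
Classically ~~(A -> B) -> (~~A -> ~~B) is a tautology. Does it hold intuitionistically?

This is the distribution of double negation over implication, which is intuitionistically derivable.
Assume ~~(A -> B) and ~~A; suppose ~B. Then A -> B would give ~A (by contraposition), contradicting ~~A; so ~(A -> B), contradicting ~~(A -> B). Hence ~~B.

Yes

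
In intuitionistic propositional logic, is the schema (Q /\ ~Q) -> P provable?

Yes

This is an instance of ex falso quodlibet, which is intuitionistically derivable.
No world can force both Q and ~Q, so the antecedent Q /\ ~Q is never forced and the implication holds vacuously at every world.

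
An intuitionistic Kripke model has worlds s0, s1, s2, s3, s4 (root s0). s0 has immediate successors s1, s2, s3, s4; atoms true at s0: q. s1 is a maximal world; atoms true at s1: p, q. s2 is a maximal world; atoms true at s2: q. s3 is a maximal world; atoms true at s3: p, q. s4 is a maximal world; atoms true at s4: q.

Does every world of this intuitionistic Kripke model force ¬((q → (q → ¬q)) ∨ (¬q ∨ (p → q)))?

Not every world: s0 ⊮ ¬((q → (q → ¬q)) ∨ (¬q ∨ (p → q))).
s0 ⊮ ¬((q → (q → ¬q)) ∨ (¬q ∨ (p → q))) since s0 is accessible from s0 and s0 ⊩ (q → (q → ¬q)) ∨ (¬q ∨ (p → q)).
s0 ⊩ (q → (q → ¬q)) ∨ (¬q ∨ (p → q)) via the disjunct ¬q ∨ (p → q).

No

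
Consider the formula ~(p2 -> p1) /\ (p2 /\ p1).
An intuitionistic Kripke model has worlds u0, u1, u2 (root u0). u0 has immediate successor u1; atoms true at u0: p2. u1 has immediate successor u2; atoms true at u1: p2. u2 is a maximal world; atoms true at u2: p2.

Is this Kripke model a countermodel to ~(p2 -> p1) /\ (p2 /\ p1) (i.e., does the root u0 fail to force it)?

u0 ||-/- ~(p2 -> p1) /\ (p2 /\ p1) since u0 fails p2 /\ p1.
So the root u0 does not force ~(p2 -> p1) /\ (p2 /\ p1); the model is a countermodel.

Yes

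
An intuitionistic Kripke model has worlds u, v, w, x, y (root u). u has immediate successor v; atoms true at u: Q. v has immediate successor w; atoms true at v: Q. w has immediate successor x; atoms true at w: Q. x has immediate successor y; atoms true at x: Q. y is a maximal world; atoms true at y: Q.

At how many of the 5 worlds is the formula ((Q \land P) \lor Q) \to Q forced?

u: forces it.
v: forces it.
w: forces it.
x: forces it.
y: forces it.
Worlds forcing the formula: {u, v, w, x, y}.

5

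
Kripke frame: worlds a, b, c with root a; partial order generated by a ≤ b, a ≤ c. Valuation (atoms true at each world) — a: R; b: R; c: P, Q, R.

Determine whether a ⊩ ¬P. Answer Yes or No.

No

a ⊮ ¬P since c is accessible from a and c ⊩ P.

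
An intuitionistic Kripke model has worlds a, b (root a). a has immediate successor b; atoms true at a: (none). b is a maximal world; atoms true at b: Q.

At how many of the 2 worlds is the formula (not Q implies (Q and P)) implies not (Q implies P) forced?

2

a: forces it.
b: forces it.
Worlds forcing the formula: {a, b}.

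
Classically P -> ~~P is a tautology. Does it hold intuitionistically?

This is double-negation introduction, which is intuitionistically derivable.
If a world forces P then every accessible world forces P (persistence), so none forces ~P; hence ~~P.

Yes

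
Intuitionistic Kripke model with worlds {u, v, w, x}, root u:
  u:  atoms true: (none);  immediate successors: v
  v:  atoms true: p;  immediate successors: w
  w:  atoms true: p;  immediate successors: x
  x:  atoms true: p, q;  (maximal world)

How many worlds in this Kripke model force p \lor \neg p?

3

u: does not force it — u \nVdash p \lor \neg p: neither disjunct is forced at u.
v: forces it.
w: forces it.
x: forces it.
Worlds forcing the formula: {v, w, x}.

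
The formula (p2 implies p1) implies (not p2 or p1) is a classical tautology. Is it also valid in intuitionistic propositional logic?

This is the material-implication-as-disjunction principle, which is not intuitionistically valid.
A Kripke countermodel: worlds a, b; order generated by a <= b; atoms true at each world — a:{}; b:{p1,p2}.
a does not force (p2 implies p1) implies (not p2 or p1): already at a itself, a forces p2 implies p1 but a does not force not p2 or p1.
a does not force not p2 or p1: neither disjunct is forced at a.
a does not force not p2 since b is accessible from a and b forces p2.
So the root a does not force the formula.

No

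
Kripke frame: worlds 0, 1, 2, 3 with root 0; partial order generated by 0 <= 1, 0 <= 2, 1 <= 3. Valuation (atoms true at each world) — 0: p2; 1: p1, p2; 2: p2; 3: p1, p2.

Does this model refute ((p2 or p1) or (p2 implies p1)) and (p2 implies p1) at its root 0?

0 does not force ((p2 or p1) or (p2 implies p1)) and (p2 implies p1) since 0 fails p2 implies p1.
So the root 0 does not force ((p2 or p1) or (p2 implies p1)) and (p2 implies p1); the model is a countermodel.

Yes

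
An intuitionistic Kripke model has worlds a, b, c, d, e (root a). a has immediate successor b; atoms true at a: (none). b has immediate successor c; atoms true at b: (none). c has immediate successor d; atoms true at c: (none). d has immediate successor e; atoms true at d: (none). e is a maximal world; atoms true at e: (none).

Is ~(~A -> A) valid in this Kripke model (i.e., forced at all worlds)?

Yes

a ||- ~(~A -> A): no world accessible from a forces ~A -> A.
Since the root a forces ~(~A -> A) and forcing is persistent (monotone upward), every world forces it.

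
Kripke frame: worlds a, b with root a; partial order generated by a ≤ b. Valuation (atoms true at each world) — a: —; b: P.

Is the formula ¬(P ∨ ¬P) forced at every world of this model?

Not every world: a ⊮ ¬(P ∨ ¬P).
a ⊮ ¬(P ∨ ¬P) since b is accessible from a and b ⊩ P ∨ ¬P.
b ⊩ P ∨ ¬P via the disjunct P.

No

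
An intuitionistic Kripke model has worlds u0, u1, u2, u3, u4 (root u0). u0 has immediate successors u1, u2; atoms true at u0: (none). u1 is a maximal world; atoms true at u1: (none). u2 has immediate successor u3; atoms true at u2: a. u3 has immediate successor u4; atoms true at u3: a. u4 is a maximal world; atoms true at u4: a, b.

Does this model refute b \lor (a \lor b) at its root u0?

Yes

u0 \nVdash b \lor (a \lor b): neither disjunct is forced at u0.
u0 lacks atom b, so u0 \nVdash b.
So the root u0 does not force b \lor (a \lor b); the model is a countermodel.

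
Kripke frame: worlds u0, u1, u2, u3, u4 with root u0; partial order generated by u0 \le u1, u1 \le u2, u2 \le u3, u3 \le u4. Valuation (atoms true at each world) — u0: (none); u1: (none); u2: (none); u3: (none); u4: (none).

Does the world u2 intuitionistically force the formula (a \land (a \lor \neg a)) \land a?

u2 \nVdash (a \land (a \lor \neg a)) \land a since u2 fails a \land (a \lor \neg a).

No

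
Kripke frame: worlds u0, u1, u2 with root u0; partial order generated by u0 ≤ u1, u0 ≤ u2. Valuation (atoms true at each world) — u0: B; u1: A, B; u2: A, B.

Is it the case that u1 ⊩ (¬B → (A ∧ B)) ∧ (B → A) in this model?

u1 ⊩ (¬B → (A ∧ B)) ∧ (B → A) since u1 forces both conjuncts.

Yes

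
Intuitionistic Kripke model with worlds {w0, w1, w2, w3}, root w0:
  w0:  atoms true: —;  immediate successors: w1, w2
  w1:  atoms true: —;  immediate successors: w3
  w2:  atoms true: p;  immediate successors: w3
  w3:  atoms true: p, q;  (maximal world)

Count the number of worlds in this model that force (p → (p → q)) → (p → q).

4

w0: forces it.
w1: forces it.
w2: forces it.
w3: forces it.
Worlds forcing the formula: {w0, w1, w2, w3}.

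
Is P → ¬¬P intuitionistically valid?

This is double-negation introduction, which is intuitionistically derivable.
If a world forces P then every accessible world forces P (persistence), so none forces ¬P; hence ¬¬P.

Yes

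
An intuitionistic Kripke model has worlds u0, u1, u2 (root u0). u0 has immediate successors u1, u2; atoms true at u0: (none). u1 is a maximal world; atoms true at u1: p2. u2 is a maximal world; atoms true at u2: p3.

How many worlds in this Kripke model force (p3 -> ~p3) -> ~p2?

1

u0: does not force it — u0 ||-/- (p3 -> ~p3) -> ~p2: at the accessible world u1, u1 ||- p3 -> ~p3 but u1 ||-/- ~p2.
u1: does not force it — u1 ||-/- (p3 -> ~p3) -> ~p2: already at u1 itself, u1 ||- p3 -> ~p3 but u1 ||-/- ~p2.
u2: forces it.
Worlds forcing the formula: {u2}.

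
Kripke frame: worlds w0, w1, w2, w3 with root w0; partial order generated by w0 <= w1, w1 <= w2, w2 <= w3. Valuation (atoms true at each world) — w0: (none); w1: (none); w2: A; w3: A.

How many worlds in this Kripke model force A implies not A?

w0: does not force it — w0 does not force A implies not A: at the accessible world w2, w2 forces A but w2 does not force not A.
w1: does not force it.
w2: does not force it.
w3: does not force it.
Worlds forcing the formula: { }.

0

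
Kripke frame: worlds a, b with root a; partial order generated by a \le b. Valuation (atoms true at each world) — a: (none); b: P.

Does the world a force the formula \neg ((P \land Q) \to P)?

a \nVdash \neg ((P \land Q) \to P) since a is accessible from a and a \Vdash (P \land Q) \to P.
a \Vdash (P \land Q) \to P vacuously: no world accessible from a forces the antecedent P \land Q.

No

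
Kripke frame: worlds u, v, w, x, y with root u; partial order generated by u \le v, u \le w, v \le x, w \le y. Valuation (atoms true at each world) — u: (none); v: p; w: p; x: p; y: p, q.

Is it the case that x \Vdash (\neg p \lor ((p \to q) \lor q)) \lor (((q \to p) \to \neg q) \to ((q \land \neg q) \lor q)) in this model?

x \nVdash (\neg p \lor ((p \to q) \lor q)) \lor (((q \to p) \to \neg q) \to ((q \land \neg q) \lor q)): neither disjunct is forced at x.
x \nVdash \neg p \lor ((p \to q) \lor q): neither disjunct is forced at x.
x \nVdash \neg p since x is accessible from x and x \Vdash p.

No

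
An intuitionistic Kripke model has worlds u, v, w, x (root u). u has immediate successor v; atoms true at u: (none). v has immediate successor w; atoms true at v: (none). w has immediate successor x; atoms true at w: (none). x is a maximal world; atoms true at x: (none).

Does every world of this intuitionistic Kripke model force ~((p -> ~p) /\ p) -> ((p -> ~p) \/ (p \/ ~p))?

Yes

u ||- ~((p -> ~p) /\ p) -> ((p -> ~p) \/ (p \/ ~p)): every world accessible from u that forces ~((p -> ~p) /\ p) (namely u, v, w, x) also forces (p -> ~p) \/ (p \/ ~p).
Since the root u forces ~((p -> ~p) /\ p) -> ((p -> ~p) \/ (p \/ ~p)) and forcing is persistent (monotone upward), every world forces it.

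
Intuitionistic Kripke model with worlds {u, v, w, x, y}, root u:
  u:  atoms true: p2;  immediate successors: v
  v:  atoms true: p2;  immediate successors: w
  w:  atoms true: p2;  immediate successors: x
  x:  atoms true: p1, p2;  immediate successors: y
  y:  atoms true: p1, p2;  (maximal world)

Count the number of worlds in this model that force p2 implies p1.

u: does not force it — u does not force p2 implies p1: already at u itself, u forces p2 but u does not force p1.
v: does not force it — v does not force p2 implies p1: already at v itself, v forces p2 but v does not force p1.
w: does not force it.
x: forces it.
y: forces it.
Worlds forcing the formula: {x, y}.

2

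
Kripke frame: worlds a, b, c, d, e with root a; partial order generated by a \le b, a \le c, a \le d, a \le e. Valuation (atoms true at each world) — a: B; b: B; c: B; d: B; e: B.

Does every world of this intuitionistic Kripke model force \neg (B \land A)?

Yes

a \Vdash \neg (B \land A): no world accessible from a forces B \land A.
Since the root a forces \neg (B \land A) and forcing is persistent (monotone upward), every world forces it.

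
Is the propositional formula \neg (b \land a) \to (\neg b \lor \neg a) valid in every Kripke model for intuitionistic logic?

This is the constructively invalid direction of De Morgan's law for conjunction, which is not intuitionistically valid.
A Kripke countermodel: worlds u, v, w; order generated by u \le v, u \le w; atoms true at each world — u:{}; v:{b}; w:{a}.
u \nVdash \neg (b \land a) \to (\neg b \lor \neg a): already at u itself, u \Vdash \neg (b \land a) but u \nVdash \neg b \lor \neg a.
u \nVdash \neg b \lor \neg a: neither disjunct is forced at u.
u \nVdash \neg b since v is accessible from u and v \Vdash b.
So the root u does not force the formula.

No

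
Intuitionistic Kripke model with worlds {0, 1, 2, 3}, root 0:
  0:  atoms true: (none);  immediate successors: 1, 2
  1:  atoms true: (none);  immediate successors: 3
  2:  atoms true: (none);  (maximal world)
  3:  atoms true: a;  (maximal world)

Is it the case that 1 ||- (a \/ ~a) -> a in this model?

Yes

1 ||- (a \/ ~a) -> a: every world accessible from 1 that forces a \/ ~a (namely 3) also forces a.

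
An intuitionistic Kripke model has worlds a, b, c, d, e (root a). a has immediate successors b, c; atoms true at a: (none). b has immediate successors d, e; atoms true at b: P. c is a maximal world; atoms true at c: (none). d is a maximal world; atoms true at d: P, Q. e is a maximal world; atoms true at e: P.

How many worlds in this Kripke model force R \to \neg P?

5

a: forces it.
b: forces it.
c: forces it.
d: forces it.
e: forces it.
Worlds forcing the formula: {a, b, c, d, e}.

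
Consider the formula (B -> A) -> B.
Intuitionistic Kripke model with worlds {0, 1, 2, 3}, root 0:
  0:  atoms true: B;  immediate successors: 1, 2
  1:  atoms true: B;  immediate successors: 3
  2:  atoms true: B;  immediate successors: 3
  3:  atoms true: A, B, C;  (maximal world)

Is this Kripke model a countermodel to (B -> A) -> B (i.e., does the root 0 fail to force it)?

No

0 ||- (B -> A) -> B: every world accessible from 0 that forces B -> A (namely 3) also forces B.
So the root 0 forces (B -> A) -> B; the model is not a countermodel.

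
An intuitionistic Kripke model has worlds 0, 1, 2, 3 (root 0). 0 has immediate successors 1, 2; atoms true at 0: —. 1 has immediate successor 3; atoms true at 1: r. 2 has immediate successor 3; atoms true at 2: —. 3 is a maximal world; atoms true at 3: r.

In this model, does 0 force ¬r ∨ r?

0 ⊮ ¬r ∨ r: neither disjunct is forced at 0.
0 ⊮ ¬r since 1 is accessible from 0 and 1 ⊩ r.

No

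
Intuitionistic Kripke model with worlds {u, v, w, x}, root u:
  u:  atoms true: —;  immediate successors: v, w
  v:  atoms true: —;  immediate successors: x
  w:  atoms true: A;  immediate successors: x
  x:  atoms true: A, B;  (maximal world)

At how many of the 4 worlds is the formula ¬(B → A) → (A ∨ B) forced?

u: forces it.
v: forces it.
w: forces it.
x: forces it.
Worlds forcing the formula: {u, v, w, x}.

4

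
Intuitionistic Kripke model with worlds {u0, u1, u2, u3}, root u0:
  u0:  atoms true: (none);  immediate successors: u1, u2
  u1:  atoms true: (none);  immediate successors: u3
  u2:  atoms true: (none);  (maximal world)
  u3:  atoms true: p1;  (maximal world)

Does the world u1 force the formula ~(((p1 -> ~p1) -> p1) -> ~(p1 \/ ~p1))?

u1 ||- ~(((p1 -> ~p1) -> p1) -> ~(p1 \/ ~p1)): no world accessible from u1 forces ((p1 -> ~p1) -> p1) -> ~(p1 \/ ~p1).

Yes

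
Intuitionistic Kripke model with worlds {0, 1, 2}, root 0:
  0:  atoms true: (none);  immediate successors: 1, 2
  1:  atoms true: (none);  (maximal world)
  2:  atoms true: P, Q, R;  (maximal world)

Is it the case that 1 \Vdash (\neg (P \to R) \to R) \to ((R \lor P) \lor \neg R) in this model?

Yes

1 \Vdash (\neg (P \to R) \to R) \to ((R \lor P) \lor \neg R): every world accessible from 1 that forces \neg (P \to R) \to R (namely 1) also forces (R \lor P) \lor \neg R.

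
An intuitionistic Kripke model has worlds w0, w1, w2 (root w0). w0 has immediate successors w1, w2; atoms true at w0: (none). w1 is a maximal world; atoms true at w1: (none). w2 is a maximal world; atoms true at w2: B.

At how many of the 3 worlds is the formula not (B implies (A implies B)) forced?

0

w0: does not force it — w0 does not force not (B implies (A implies B)) since w0 is accessible from w0 and w0 forces B implies (A implies B).
w1: does not force it.
w2: does not force it.
Worlds forcing the formula: { }.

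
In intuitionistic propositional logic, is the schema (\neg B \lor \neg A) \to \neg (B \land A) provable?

This is a constructively valid De Morgan direction (disjunction of negations to negated conjunction), which is intuitionistically derivable.
If \neg B holds at a world then no accessible world forces B, hence none forces B \land A; likewise for \neg A.

Yes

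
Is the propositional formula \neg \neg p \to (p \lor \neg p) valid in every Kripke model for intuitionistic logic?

This is a variant of double-negation elimination (deriving excluded middle from double negation), which is not intuitionistically valid.
A Kripke countermodel: worlds 0, 1; order generated by 0 \le 1; atoms true at each world — 0:{}; 1:{p}.
0 \nVdash \neg \neg p \to (p \lor \neg p): already at 0 itself, 0 \Vdash \neg \neg p but 0 \nVdash p \lor \neg p.
0 \nVdash p \lor \neg p: neither disjunct is forced at 0.
0 lacks atom p, so 0 \nVdash p.
So the root 0 does not force the formula.

No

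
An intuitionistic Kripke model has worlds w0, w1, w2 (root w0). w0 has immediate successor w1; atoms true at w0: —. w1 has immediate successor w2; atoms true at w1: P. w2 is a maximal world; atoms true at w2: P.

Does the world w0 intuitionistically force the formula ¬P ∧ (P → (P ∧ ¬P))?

w0 ⊮ ¬P ∧ (P → (P ∧ ¬P)) since w0 fails ¬P.

No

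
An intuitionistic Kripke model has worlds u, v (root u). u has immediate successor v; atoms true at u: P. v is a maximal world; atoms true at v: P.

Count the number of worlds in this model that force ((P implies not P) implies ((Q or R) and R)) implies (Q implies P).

2

u: forces it.
v: forces it.
Worlds forcing the formula: {u, v}.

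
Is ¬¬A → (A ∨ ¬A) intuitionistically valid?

No

This is a variant of double-negation elimination (deriving excluded middle from double negation), which is not intuitionistically valid.
A Kripke countermodel: worlds u, v; order generated by u ≤ v; atoms true at each world — u:{}; v:{A}.
u ⊮ ¬¬A → (A ∨ ¬A): already at u itself, u ⊩ ¬¬A but u ⊮ A ∨ ¬A.
u ⊮ A ∨ ¬A: neither disjunct is forced at u.
u lacks atom A, so u ⊮ A.
So the root u does not force the formula.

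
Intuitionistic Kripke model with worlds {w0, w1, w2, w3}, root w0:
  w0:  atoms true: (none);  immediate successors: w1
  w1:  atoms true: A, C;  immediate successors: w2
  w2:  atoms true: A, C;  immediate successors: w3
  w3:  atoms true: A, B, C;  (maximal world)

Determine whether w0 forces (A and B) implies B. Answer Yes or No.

w0 forces (A and B) implies B: every world accessible from w0 that forces A and B (namely w3) also forces B.

Yes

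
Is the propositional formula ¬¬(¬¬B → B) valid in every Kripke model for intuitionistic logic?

This is the double negation of double-negation elimination, which is intuitionistically derivable.
By Glivenko's theorem the double negation of any classical propositional tautology is intuitionistically provable; ¬¬B → B is classically a tautology.

Yes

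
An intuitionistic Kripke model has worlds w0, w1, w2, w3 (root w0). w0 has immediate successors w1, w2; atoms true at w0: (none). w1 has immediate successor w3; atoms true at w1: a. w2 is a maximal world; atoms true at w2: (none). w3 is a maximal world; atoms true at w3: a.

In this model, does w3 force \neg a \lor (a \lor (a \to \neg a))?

Yes

w3 \Vdash \neg a \lor (a \lor (a \to \neg a)) via the disjunct a \lor (a \to \neg a).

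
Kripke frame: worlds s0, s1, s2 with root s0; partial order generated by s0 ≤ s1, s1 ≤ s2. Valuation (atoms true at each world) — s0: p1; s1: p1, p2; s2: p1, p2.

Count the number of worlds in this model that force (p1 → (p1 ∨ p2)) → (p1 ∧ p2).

2

s0: does not force it — s0 ⊮ (p1 → (p1 ∨ p2)) → (p1 ∧ p2): already at s0 itself, s0 ⊩ p1 → (p1 ∨ p2) but s0 ⊮ p1 ∧ p2.
s1: forces it.
s2: forces it.
Worlds forcing the formula: {s1, s2}.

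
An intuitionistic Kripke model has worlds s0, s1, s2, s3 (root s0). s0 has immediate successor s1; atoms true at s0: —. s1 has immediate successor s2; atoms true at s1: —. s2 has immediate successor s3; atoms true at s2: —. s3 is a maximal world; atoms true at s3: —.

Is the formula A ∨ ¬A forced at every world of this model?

Yes

s0 ⊩ A ∨ ¬A via the disjunct ¬A.
Since the root s0 forces A ∨ ¬A and forcing is persistent (monotone upward), every world forces it.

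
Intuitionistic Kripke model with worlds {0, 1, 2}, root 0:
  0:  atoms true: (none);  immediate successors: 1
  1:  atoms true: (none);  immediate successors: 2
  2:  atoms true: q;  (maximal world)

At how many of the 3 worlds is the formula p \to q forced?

3

0: forces it.
1: forces it.
2: forces it.
Worlds forcing the formula: {0, 1, 2}.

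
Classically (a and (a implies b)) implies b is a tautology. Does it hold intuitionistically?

Yes

This is modus ponens in implicational form, which is intuitionistically derivable.
If a world forces a and a implies b, then applying the implication at that world (which is accessible from itself) gives b.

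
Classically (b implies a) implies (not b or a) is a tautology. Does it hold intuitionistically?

This is the material-implication-as-disjunction principle, which is not intuitionistically valid.
A Kripke countermodel: worlds 0, 1; order generated by 0 <= 1; atoms true at each world — 0:{}; 1:{a,b}.
0 does not force (b implies a) implies (not b or a): already at 0 itself, 0 forces b implies a but 0 does not force not b or a.
0 does not force not b or a: neither disjunct is forced at 0.
0 does not force not b since 1 is accessible from 0 and 1 forces b.
So the root 0 does not force the formula.

No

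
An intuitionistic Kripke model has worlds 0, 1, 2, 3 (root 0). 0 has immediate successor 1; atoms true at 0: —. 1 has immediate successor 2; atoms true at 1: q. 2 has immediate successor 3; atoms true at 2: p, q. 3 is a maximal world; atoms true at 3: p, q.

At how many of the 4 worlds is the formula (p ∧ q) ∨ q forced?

0: does not force it — 0 ⊮ (p ∧ q) ∨ q: neither disjunct is forced at 0.
1: forces it.
2: forces it.
3: forces it.
Worlds forcing the formula: {1, 2, 3}.

3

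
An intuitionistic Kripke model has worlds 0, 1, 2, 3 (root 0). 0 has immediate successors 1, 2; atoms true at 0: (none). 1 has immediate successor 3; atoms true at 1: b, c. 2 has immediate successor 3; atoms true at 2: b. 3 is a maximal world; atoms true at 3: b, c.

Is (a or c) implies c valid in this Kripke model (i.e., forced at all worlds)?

Yes

0 forces (a or c) implies c: every world accessible from 0 that forces a or c (namely 1, 3) also forces c.
Since the root 0 forces (a or c) implies c and forcing is persistent (monotone upward), every world forces it.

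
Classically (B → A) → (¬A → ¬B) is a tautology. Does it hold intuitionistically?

Yes

This is the forward direction of contraposition, which is intuitionistically derivable.
Assume B → A and ¬A. If B held then A would follow, contradicting ¬A; so ¬B.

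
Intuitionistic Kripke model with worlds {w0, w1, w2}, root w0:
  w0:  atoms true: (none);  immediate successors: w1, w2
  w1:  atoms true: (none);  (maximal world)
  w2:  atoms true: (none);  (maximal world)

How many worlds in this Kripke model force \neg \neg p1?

w0: does not force it — w0 \nVdash \neg \neg p1 since w0 is accessible from w0 and w0 \Vdash \neg p1.
w1: does not force it.
w2: does not force it.
Worlds forcing the formula: { }.

0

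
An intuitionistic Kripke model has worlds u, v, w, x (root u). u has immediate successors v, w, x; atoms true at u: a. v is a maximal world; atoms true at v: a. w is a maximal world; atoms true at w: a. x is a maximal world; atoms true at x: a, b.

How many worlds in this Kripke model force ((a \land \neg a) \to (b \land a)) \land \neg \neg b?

u: does not force it — u \nVdash ((a \land \neg a) \to (b \land a)) \land \neg \neg b since u fails \neg \neg b.
v: does not force it.
w: does not force it.
x: forces it.
Worlds forcing the formula: {x}.

1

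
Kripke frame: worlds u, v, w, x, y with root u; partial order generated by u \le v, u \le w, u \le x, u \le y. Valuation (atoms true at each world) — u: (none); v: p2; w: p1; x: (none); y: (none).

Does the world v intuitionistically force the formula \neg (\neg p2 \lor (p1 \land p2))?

Yes

v \Vdash \neg (\neg p2 \lor (p1 \land p2)): no world accessible from v forces \neg p2 \lor (p1 \land p2).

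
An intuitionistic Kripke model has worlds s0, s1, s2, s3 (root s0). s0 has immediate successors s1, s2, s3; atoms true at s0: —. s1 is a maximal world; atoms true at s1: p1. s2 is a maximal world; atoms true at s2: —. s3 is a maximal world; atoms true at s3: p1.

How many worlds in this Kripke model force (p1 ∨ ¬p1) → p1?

s0: does not force it — s0 ⊮ (p1 ∨ ¬p1) → p1: at the accessible world s2, s2 ⊩ p1 ∨ ¬p1 but s2 ⊮ p1.
s1: forces it.
s2: does not force it.
s3: forces it.
Worlds forcing the formula: {s1, s3}.

2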